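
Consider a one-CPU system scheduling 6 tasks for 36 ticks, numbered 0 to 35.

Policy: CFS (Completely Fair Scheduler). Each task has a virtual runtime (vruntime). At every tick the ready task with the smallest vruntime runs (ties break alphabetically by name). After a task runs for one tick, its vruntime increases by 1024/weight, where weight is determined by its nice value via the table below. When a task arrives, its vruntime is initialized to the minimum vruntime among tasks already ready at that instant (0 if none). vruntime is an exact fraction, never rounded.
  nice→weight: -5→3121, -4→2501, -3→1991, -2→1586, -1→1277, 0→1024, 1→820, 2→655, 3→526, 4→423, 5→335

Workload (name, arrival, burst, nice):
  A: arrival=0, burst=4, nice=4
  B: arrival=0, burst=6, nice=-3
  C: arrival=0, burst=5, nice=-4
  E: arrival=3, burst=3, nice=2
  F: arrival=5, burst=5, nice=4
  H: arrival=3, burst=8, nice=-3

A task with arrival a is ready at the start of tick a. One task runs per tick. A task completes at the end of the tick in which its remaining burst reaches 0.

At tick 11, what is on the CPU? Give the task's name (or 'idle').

t=0: vr[A=0 B=0 C=0] → run A
t=1: vr[A=1024/423 B=0 C=0] → run B
t=2: vr[A=1024/423 B=1024/1991 C=0] → run C
t=3: vr[A=1024/423 B=1024/1991 C=1024/2501 E=1024/2501 H=1024/2501] → run C
t=4: vr[A=1024/423 B=1024/1991 C=2048/2501 E=1024/2501 H=1024/2501] → run E
t=5: vr[A=1024/423 B=1024/1991 C=2048/2501 E=3231744/1638155 F=1024/2501 H=1024/2501] → run F
t=6: vr[A=1024/423 B=1024/1991 C=2048/2501 E=3231744/1638155 F=2994176/1057923 H=1024/2501] → run H
t=7: vr[A=1024/423 B=1024/1991 C=2048/2501 E=3231744/1638155 F=2994176/1057923 H=4599808/4979491] → run B
t=8: vr[A=1024/423 B=2048/1991 C=2048/2501 E=3231744/1638155 F=2994176/1057923 H=4599808/4979491] → run C
t=9: vr[A=1024/423 B=2048/1991 C=3072/2501 E=3231744/1638155 F=2994176/1057923 H=4599808/4979491] → run H
t=10: vr[A=1024/423 B=2048/1991 C=3072/2501 E=3231744/1638155 F=2994176/1057923 H=7160832/4979491] → run B
t=11: vr[A=1024/423 B=3072/1991 C=3072/2501 E=3231744/1638155 F=2994176/1057923 H=7160832/4979491] → run C
t=12: vr[A=1024/423 B=3072/1991 C=4096/2501 E=3231744/1638155 F=2994176/1057923 H=7160832/4979491] → run H
t=13: vr[A=1024/423 B=3072/1991 C=4096/2501 E=3231744/1638155 F=2994176/1057923 H=9721856/4979491] → run B
t=14: vr[A=1024/423 B=4096/1991 C=4096/2501 E=3231744/1638155 F=2994176/1057923 H=9721856/4979491] → run C
t=15: vr[A=1024/423 B=4096/1991 E=3231744/1638155 F=2994176/1057923 H=9721856/4979491] → run H
t=16: vr[A=1024/423 B=4096/1991 E=3231744/1638155 F=2994176/1057923 H=12282880/4979491] → run E
t=17: vr[A=1024/423 B=4096/1991 E=5792768/1638155 F=2994176/1057923 H=12282880/4979491] → run B
t=18: vr[A=1024/423 B=5120/1991 E=5792768/1638155 F=2994176/1057923 H=12282880/4979491] → run A
t=19: vr[A=2048/423 B=5120/1991 E=5792768/1638155 F=2994176/1057923 H=12282880/4979491] → run H
t=20: vr[A=2048/423 B=5120/1991 E=5792768/1638155 F=2994176/1057923 H=14843904/4979491] → run B
t=21: vr[A=2048/423 E=5792768/1638155 F=2994176/1057923 H=14843904/4979491] → run F
t=22: vr[A=2048/423 E=5792768/1638155 F=5555200/1057923 H=14843904/4979491] → run H
t=23: vr[A=2048/423 E=5792768/1638155 F=5555200/1057923 H=17404928/4979491] → run H
t=24: vr[A=2048/423 E=5792768/1638155 F=5555200/1057923 H=19965952/4979491] → run E
t=25: vr[A=2048/423 F=5555200/1057923 H=19965952/4979491] → run H
t=26: vr[A=2048/423 F=5555200/1057923] → run A
t=27: vr[A=1024/141 F=5555200/1057923] → run F
t=28: vr[A=1024/141 F=2705408/352641] → run A
t=29: vr[F=2705408/352641] → run F
t=30: vr[F=10677248/1057923] → run F
t=31: (idle)
t=32: (idle)
t=33: (idle)
t=34: (idle)
t=35: (idle)

running at tick 11 = C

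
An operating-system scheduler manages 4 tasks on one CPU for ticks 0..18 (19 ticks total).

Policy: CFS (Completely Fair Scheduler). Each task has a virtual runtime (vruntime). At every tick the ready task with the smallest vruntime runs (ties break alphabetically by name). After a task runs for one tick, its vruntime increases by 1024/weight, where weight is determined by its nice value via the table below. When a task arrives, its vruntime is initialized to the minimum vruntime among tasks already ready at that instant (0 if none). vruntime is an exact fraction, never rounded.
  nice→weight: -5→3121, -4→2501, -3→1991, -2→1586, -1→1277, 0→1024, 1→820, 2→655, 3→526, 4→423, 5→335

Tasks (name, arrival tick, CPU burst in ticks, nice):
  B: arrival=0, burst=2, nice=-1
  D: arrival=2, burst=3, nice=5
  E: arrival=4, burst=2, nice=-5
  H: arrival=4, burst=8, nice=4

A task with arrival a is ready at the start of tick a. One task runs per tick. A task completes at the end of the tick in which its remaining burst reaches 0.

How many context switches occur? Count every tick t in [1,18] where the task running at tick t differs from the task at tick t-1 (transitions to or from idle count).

context switches = 6

t=0: vr[B=0] → run B
t=1: vr[B=1024/1277] → run B
t=2: vr[D=0] → run D
t=3: vr[D=1024/335] → run D
t=4: vr[D=2048/335 E=2048/335 H=2048/335] → run D
t=5: vr[E=2048/335 H=2048/335] → run E
t=6: vr[E=6734848/1045535 H=2048/335] → run H
t=7: vr[E=6734848/1045535 H=1209344/141705] → run E
t=8: vr[H=1209344/141705] → run H
t=9: vr[H=1552384/141705] → run H
t=10: vr[H=631808/47235] → run H
t=11: vr[H=2238464/141705] → run H
t=12: vr[H=2581504/141705] → run H
t=13: vr[H=974848/47235] → run H
t=14: vr[H=3267584/141705] → run H
t=15: (idle)
t=16: (idle)
t=17: (idle)
t=18: (idle)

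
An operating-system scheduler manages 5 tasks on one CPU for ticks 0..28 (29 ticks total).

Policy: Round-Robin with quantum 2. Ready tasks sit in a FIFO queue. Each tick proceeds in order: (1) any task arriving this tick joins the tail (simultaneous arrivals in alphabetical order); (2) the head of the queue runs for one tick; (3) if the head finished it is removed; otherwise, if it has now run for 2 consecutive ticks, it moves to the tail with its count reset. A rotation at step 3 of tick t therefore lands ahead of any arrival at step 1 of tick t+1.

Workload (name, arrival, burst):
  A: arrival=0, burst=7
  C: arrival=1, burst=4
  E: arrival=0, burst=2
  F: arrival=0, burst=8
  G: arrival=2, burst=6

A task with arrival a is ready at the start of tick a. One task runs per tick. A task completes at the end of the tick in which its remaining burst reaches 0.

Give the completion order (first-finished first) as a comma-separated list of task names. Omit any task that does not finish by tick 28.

t=0: queue=[A,E,F] q_used=0 → run A
t=1: queue=[A,E,F,C] q_used=1 → run A
t=2: queue=[E,F,C,A,G] q_used=0 → run E
t=3: queue=[E,F,C,A,G] q_used=1 → run E
t=4: queue=[F,C,A,G] q_used=0 → run F
t=5: queue=[F,C,A,G] q_used=1 → run F
t=6: queue=[C,A,G,F] q_used=0 → run C
t=7: queue=[C,A,G,F] q_used=1 → run C
t=8: queue=[A,G,F,C] q_used=0 → run A
t=9: queue=[A,G,F,C] q_used=1 → run A
t=10: queue=[G,F,C,A] q_used=0 → run G
t=11: queue=[G,F,C,A] q_used=1 → run G
t=12: queue=[F,C,A,G] q_used=0 → run F
t=13: queue=[F,C,A,G] q_used=1 → run F
t=14: queue=[C,A,G,F] q_used=0 → run C
t=15: queue=[C,A,G,F] q_used=1 → run C
t=16: queue=[A,G,F] q_used=0 → run A
t=17: queue=[A,G,F] q_used=1 → run A
t=18: queue=[G,F,A] q_used=0 → run G
t=19: queue=[G,F,A] q_used=1 → run G
t=20: queue=[F,A,G] q_used=0 → run F
t=21: queue=[F,A,G] q_used=1 → run F
t=22: queue=[A,G,F] q_used=0 → run A
t=23: queue=[G,F] q_used=0 → run G
t=24: queue=[G,F] q_used=1 → run G
t=25: queue=[F] q_used=0 → run F
t=26: queue=[F] q_used=1 → run F
t=27: (idle)
t=28: (idle)

completion order = E, C, A, G, F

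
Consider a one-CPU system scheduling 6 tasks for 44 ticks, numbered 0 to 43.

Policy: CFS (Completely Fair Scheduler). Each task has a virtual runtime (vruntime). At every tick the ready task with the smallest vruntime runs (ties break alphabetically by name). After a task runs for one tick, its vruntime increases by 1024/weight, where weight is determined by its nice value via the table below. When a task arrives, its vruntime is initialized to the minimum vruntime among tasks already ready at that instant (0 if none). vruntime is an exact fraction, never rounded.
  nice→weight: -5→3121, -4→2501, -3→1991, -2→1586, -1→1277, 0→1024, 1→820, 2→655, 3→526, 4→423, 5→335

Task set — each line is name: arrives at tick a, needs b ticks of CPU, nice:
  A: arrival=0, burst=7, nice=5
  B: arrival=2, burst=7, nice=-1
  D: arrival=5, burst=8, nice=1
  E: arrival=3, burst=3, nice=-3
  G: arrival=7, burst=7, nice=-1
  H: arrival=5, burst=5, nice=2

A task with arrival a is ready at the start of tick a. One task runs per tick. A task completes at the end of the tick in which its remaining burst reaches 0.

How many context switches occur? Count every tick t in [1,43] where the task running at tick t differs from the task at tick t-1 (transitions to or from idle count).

t=0: vr[A=0] → run A
t=1: vr[A=1024/335] → run A
t=2: vr[A=2048/335 B=2048/335] → run A
t=3: vr[A=3072/335 B=2048/335 E=2048/335] → run B
t=4: vr[A=3072/335 B=2958336/427795 E=2048/335] → run E
t=5: vr[A=3072/335 B=2958336/427795 D=4420608/666985 E=4420608/666985 H=4420608/666985] → run D
t=6: vr[A=3072/335 B=2958336/427795 D=43078912/5469277 E=4420608/666985 H=4420608/666985] → run E
t=7: vr[A=3072/335 B=2958336/427795 D=43078912/5469277 E=4763648/666985 G=4420608/666985 H=4420608/666985] → run G
t=8: vr[A=3072/335 B=2958336/427795 D=43078912/5469277 E=4763648/666985 G=6328109056/851739845 H=4420608/666985] → run H
t=9: vr[A=3072/335 B=2958336/427795 D=43078912/5469277 E=4763648/666985 G=6328109056/851739845 H=715698176/87375035] → run B
t=10: vr[A=3072/335 B=3301376/427795 D=43078912/5469277 E=4763648/666985 G=6328109056/851739845 H=715698176/87375035] → run E
t=11: vr[A=3072/335 B=3301376/427795 D=43078912/5469277 G=6328109056/851739845 H=715698176/87375035] → run G
t=12: vr[A=3072/335 B=3301376/427795 D=43078912/5469277 G=7011101696/851739845 H=715698176/87375035] → run B
t=13: vr[A=3072/335 B=3644416/427795 D=43078912/5469277 G=7011101696/851739845 H=715698176/87375035] → run D
t=14: vr[A=3072/335 B=3644416/427795 D=249544192/27346385 G=7011101696/851739845 H=715698176/87375035] → run H
t=15: vr[A=3072/335 B=3644416/427795 D=249544192/27346385 G=7011101696/851739845 H=852296704/87375035] → run G
t=16: vr[A=3072/335 B=3644416/427795 D=249544192/27346385 G=7694094336/851739845 H=852296704/87375035] → run B
t=17: vr[A=3072/335 B=3987456/427795 D=249544192/27346385 G=7694094336/851739845 H=852296704/87375035] → run G
t=18: vr[A=3072/335 B=3987456/427795 D=249544192/27346385 G=8377086976/851739845 H=852296704/87375035] → run D
t=19: vr[A=3072/335 B=3987456/427795 D=283693824/27346385 G=8377086976/851739845 H=852296704/87375035] → run A
t=20: vr[A=4096/335 B=3987456/427795 D=283693824/27346385 G=8377086976/851739845 H=852296704/87375035] → run B
t=21: vr[A=4096/335 B=4330496/427795 D=283693824/27346385 G=8377086976/851739845 H=852296704/87375035] → run H
t=22: vr[A=4096/335 B=4330496/427795 D=283693824/27346385 G=8377086976/851739845 H=988895232/87375035] → run G
t=23: vr[A=4096/335 B=4330496/427795 D=283693824/27346385 G=9060079616/851739845 H=988895232/87375035] → run B
t=24: vr[A=4096/335 B=4673536/427795 D=283693824/27346385 G=9060079616/851739845 H=988895232/87375035] → run D
t=25: vr[A=4096/335 B=4673536/427795 D=317843456/27346385 G=9060079616/851739845 H=988895232/87375035] → run G
t=26: vr[A=4096/335 B=4673536/427795 D=317843456/27346385 G=9743072256/851739845 H=988895232/87375035] → run B
t=27: vr[A=4096/335 D=317843456/27346385 G=9743072256/851739845 H=988895232/87375035] → run H
t=28: vr[A=4096/335 D=317843456/27346385 G=9743072256/851739845 H=225098752/17475007] → run G
t=29: vr[A=4096/335 D=317843456/27346385 H=225098752/17475007] → run D
t=30: vr[A=4096/335 D=351993088/27346385 H=225098752/17475007] → run A
t=31: vr[A=1024/67 D=351993088/27346385 H=225098752/17475007] → run D
t=32: vr[A=1024/67 D=77228544/5469277 H=225098752/17475007] → run H
t=33: vr[A=1024/67 D=77228544/5469277] → run D
t=34: vr[A=1024/67 D=420292352/27346385] → run A
t=35: vr[A=6144/335 D=420292352/27346385] → run D
t=36: vr[A=6144/335] → run A
t=37: (idle)
t=38: (idle)
t=39: (idle)
t=40: (idle)
t=41: (idle)
t=42: (idle)
t=43: (idle)

context switches = 35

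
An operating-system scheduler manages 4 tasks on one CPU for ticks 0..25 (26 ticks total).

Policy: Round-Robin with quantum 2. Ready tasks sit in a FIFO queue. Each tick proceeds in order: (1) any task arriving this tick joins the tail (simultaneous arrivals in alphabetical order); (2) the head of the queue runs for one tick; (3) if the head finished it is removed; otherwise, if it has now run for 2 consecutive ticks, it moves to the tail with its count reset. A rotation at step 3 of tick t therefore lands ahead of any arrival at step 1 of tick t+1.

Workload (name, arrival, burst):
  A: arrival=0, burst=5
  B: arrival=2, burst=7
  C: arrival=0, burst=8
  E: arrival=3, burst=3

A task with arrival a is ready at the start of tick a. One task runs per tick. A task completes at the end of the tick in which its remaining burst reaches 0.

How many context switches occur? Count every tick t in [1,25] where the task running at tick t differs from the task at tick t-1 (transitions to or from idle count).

context switches = 13

t=0: queue=[A,C] q_used=0 → run A
t=1: queue=[A,C] q_used=1 → run A
t=2: queue=[C,A,B] q_used=0 → run C
t=3: queue=[C,A,B,E] q_used=1 → run C
t=4: queue=[A,B,E,C] q_used=0 → run A
t=5: queue=[A,B,E,C] q_used=1 → run A
t=6: queue=[B,E,C,A] q_used=0 → run B
t=7: queue=[B,E,C,A] q_used=1 → run B
t=8: queue=[E,C,A,B] q_used=0 → run E
t=9: queue=[E,C,A,B] q_used=1 → run E
t=10: queue=[C,A,B,E] q_used=0 → run C
t=11: queue=[C,A,B,E] q_used=1 → run C
t=12: queue=[A,B,E,C] q_used=0 → run A
t=13: queue=[B,E,C] q_used=0 → run B
t=14: queue=[B,E,C] q_used=1 → run B
t=15: queue=[E,C,B] q_used=0 → run E
t=16: queue=[C,B] q_used=0 → run C
t=17: queue=[C,B] q_used=1 → run C
t=18: queue=[B,C] q_used=0 → run B
t=19: queue=[B,C] q_used=1 → run B
t=20: queue=[C,B] q_used=0 → run C
t=21: queue=[C,B] q_used=1 → run C
t=22: queue=[B] q_used=0 → run B
t=23: (idle)
t=24: (idle)
t=25: (idle)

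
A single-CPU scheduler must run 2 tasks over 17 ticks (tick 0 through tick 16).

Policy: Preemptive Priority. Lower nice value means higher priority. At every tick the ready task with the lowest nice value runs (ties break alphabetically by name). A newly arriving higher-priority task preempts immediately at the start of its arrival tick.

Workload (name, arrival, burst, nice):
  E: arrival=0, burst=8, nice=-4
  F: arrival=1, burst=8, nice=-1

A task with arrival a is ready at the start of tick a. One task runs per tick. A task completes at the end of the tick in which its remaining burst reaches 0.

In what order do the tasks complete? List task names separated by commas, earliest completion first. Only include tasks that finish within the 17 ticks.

t=0: ready={E} → run E
t=1: ready={E,F} → run E
t=2: ready={E,F} → run E
t=3: ready={E,F} → run E
t=4: ready={E,F} → run E
t=5: ready={E,F} → run E
t=6: ready={E,F} → run E
t=7: ready={E,F} → run E
t=8: ready={F} → run F
t=9: ready={F} → run F
t=10: ready={F} → run F
t=11: ready={F} → run F
t=12: ready={F} → run F
t=13: ready={F} → run F
t=14: ready={F} → run F
t=15: ready={F} → run F
t=16: (idle)

completion order = E, F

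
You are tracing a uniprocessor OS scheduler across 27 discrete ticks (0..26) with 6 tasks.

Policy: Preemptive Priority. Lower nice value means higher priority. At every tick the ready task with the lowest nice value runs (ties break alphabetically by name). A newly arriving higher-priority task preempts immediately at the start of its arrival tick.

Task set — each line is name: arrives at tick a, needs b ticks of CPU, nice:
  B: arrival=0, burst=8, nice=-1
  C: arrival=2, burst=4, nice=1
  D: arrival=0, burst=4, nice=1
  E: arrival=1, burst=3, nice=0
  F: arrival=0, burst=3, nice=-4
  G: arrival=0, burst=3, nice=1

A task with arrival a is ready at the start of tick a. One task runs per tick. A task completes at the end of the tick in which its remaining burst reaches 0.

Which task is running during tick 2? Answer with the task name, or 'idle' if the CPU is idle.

t=0: ready={B,D,F,G} → run F
t=1: ready={B,D,E,F,G} → run F
t=2: ready={B,C,D,E,F,G} → run F
t=3: ready={B,C,D,E,G} → run B
t=4: ready={B,C,D,E,G} → run B
t=5: ready={B,C,D,E,G} → run B
t=6: ready={B,C,D,E,G} → run B
t=7: ready={B,C,D,E,G} → run B
t=8: ready={B,C,D,E,G} → run B
t=9: ready={B,C,D,E,G} → run B
t=10: ready={B,C,D,E,G} → run B
t=11: ready={C,D,E,G} → run E
t=12: ready={C,D,E,G} → run E
t=13: ready={C,D,E,G} → run E
t=14: ready={C,D,G} → run C
t=15: ready={C,D,G} → run C
t=16: ready={C,D,G} → run C
t=17: ready={C,D,G} → run C
t=18: ready={D,G} → run D
t=19: ready={D,G} → run D
t=20: ready={D,G} → run D
t=21: ready={D,G} → run D
t=22: ready={G} → run G
t=23: ready={G} → run G
t=24: ready={G} → run G
t=25: (idle)
t=26: (idle)

running at tick 2 = F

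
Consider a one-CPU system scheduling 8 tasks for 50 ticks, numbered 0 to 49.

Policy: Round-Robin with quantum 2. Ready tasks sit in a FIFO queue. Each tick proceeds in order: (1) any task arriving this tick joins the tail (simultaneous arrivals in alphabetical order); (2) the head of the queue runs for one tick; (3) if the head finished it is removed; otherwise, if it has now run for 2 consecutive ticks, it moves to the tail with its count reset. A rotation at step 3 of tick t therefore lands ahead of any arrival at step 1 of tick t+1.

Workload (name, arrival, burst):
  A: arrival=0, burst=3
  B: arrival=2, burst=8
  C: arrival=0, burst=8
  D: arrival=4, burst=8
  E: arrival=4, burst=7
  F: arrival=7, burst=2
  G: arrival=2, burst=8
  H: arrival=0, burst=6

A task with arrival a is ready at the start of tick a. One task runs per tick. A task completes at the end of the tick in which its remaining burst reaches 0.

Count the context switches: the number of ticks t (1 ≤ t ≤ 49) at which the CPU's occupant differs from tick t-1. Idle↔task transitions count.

t=0: queue=[A,C,H] q_used=0 → run A
t=1: queue=[A,C,H] q_used=1 → run A
t=2: queue=[C,H,A,B,G] q_used=0 → run C
t=3: queue=[C,H,A,B,G] q_used=1 → run C
t=4: queue=[H,A,B,G,C,D,E] q_used=0 → run H
t=5: queue=[H,A,B,G,C,D,E] q_used=1 → run H
t=6: queue=[A,B,G,C,D,E,H] q_used=0 → run A
t=7: queue=[B,G,C,D,E,H,F] q_used=0 → run B
t=8: queue=[B,G,C,D,E,H,F] q_used=1 → run B
t=9: queue=[G,C,D,E,H,F,B] q_used=0 → run G
t=10: queue=[G,C,D,E,H,F,B] q_used=1 → run G
t=11: queue=[C,D,E,H,F,B,G] q_used=0 → run C
t=12: queue=[C,D,E,H,F,B,G] q_used=1 → run C
t=13: queue=[D,E,H,F,B,G,C] q_used=0 → run D
t=14: queue=[D,E,H,F,B,G,C] q_used=1 → run D
t=15: queue=[E,H,F,B,G,C,D] q_used=0 → run E
t=16: queue=[E,H,F,B,G,C,D] q_used=1 → run E
t=17: queue=[H,F,B,G,C,D,E] q_used=0 → run H
t=18: queue=[H,F,B,G,C,D,E] q_used=1 → run H
t=19: queue=[F,B,G,C,D,E,H] q_used=0 → run F
t=20: queue=[F,B,G,C,D,E,H] q_used=1 → run F
t=21: queue=[B,G,C,D,E,H] q_used=0 → run B
t=22: queue=[B,G,C,D,E,H] q_used=1 → run B
t=23: queue=[G,C,D,E,H,B] q_used=0 → run G
t=24: queue=[G,C,D,E,H,B] q_used=1 → run G
t=25: queue=[C,D,E,H,B,G] q_used=0 → run C
t=26: queue=[C,D,E,H,B,G] q_used=1 → run C
t=27: queue=[D,E,H,B,G,C] q_used=0 → run D
t=28: queue=[D,E,H,B,G,C] q_used=1 → run D
t=29: queue=[E,H,B,G,C,D] q_used=0 → run E
t=30: queue=[E,H,B,G,C,D] q_used=1 → run E
t=31: queue=[H,B,G,C,D,E] q_used=0 → run H
t=32: queue=[H,B,G,C,D,E] q_used=1 → run H
t=33: queue=[B,G,C,D,E] q_used=0 → run B
t=34: queue=[B,G,C,D,E] q_used=1 → run B
t=35: queue=[G,C,D,E,B] q_used=0 → run G
t=36: queue=[G,C,D,E,B] q_used=1 → run G
t=37: queue=[C,D,E,B,G] q_used=0 → run C
t=38: queue=[C,D,E,B,G] q_used=1 → run C
t=39: queue=[D,E,B,G] q_used=0 → run D
t=40: queue=[D,E,B,G] q_used=1 → run D
t=41: queue=[E,B,G,D] q_used=0 → run E
t=42: queue=[E,B,G,D] q_used=1 → run E
t=43: queue=[B,G,D,E] q_used=0 → run B
t=44: queue=[B,G,D,E] q_used=1 → run B
t=45: queue=[G,D,E] q_used=0 → run G
t=46: queue=[G,D,E] q_used=1 → run G
t=47: queue=[D,E] q_used=0 → run D
t=48: queue=[D,E] q_used=1 → run D
t=49: queue=[E] q_used=0 → run E

context switches = 25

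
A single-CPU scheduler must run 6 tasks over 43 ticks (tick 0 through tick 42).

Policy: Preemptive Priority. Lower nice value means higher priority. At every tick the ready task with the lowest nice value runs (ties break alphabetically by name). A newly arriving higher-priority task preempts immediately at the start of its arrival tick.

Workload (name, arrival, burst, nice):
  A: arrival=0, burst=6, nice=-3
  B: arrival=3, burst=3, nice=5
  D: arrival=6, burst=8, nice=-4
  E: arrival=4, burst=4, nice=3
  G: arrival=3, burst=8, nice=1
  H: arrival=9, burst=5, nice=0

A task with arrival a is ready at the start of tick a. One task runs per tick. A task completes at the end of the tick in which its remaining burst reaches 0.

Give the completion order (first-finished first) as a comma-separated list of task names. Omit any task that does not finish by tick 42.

completion order = A, D, H, G, E, B

t=0: ready={A} → run A
t=1: ready={A} → run A
t=2: ready={A} → run A
t=3: ready={A,B,G} → run A
t=4: ready={A,B,E,G} → run A
t=5: ready={A,B,E,G} → run A
t=6: ready={B,D,E,G} → run D
t=7: ready={B,D,E,G} → run D
t=8: ready={B,D,E,G} → run D
t=9: ready={B,D,E,G,H} → run D
t=10: ready={B,D,E,G,H} → run D
t=11: ready={B,D,E,G,H} → run D
t=12: ready={B,D,E,G,H} → run D
t=13: ready={B,D,E,G,H} → run D
t=14: ready={B,E,G,H} → run H
t=15: ready={B,E,G,H} → run H
t=16: ready={B,E,G,H} → run H
t=17: ready={B,E,G,H} → run H
t=18: ready={B,E,G,H} → run H
t=19: ready={B,E,G} → run G
t=20: ready={B,E,G} → run G
t=21: ready={B,E,G} → run G
t=22: ready={B,E,G} → run G
t=23: ready={B,E,G} → run G
t=24: ready={B,E,G} → run G
t=25: ready={B,E,G} → run G
t=26: ready={B,E,G} → run G
t=27: ready={B,E} → run E
t=28: ready={B,E} → run E
t=29: ready={B,E} → run E
t=30: ready={B,E} → run E
t=31: ready={B} → run B
t=32: ready={B} → run B
t=33: ready={B} → run B
t=34: (idle)
t=35: (idle)
t=36: (idle)
t=37: (idle)
t=38: (idle)
t=39: (idle)
t=40: (idle)
t=41: (idle)
t=42: (idle)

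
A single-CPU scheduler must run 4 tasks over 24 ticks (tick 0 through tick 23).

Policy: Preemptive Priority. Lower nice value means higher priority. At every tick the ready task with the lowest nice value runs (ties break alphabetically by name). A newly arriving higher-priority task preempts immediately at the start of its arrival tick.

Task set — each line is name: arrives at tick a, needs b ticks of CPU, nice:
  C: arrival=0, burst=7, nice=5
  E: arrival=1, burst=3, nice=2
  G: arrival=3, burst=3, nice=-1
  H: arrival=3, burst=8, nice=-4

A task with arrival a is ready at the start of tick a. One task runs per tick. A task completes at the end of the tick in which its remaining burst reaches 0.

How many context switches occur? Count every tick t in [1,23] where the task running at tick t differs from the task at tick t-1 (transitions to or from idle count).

context switches = 6

t=0: ready={C} → run C
t=1: ready={C,E} → run E
t=2: ready={C,E} → run E
t=3: ready={C,E,G,H} → run H
t=4: ready={C,E,G,H} → run H
t=5: ready={C,E,G,H} → run H
t=6: ready={C,E,G,H} → run H
t=7: ready={C,E,G,H} → run H
t=8: ready={C,E,G,H} → run H
t=9: ready={C,E,G,H} → run H
t=10: ready={C,E,G,H} → run H
t=11: ready={C,E,G} → run G
t=12: ready={C,E,G} → run G
t=13: ready={C,E,G} → run G
t=14: ready={C,E} → run E
t=15: ready={C} → run C
t=16: ready={C} → run C
t=17: ready={C} → run C
t=18: ready={C} → run C
t=19: ready={C} → run C
t=20: ready={C} → run C
t=21: (idle)
t=22: (idle)
t=23: (idle)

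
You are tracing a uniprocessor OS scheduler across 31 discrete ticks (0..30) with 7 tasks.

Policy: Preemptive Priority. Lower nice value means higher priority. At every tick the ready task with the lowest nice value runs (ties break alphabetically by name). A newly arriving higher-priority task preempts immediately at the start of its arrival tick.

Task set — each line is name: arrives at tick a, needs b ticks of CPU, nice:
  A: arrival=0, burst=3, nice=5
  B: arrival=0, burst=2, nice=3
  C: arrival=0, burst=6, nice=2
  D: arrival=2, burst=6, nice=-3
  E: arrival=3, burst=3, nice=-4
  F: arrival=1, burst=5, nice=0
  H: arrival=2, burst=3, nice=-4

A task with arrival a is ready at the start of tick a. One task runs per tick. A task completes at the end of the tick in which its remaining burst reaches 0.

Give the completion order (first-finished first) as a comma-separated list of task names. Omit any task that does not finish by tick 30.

t=0: ready={A,B,C} → run C
t=1: ready={A,B,C,F} → run F
t=2: ready={A,B,C,D,F,H} → run H
t=3: ready={A,B,C,D,E,F,H} → run E
t=4: ready={A,B,C,D,E,F,H} → run E
t=5: ready={A,B,C,D,E,F,H} → run E
t=6: ready={A,B,C,D,F,H} → run H
t=7: ready={A,B,C,D,F,H} → run H
t=8: ready={A,B,C,D,F} → run D
t=9: ready={A,B,C,D,F} → run D
t=10: ready={A,B,C,D,F} → run D
t=11: ready={A,B,C,D,F} → run D
t=12: ready={A,B,C,D,F} → run D
t=13: ready={A,B,C,D,F} → run D
t=14: ready={A,B,C,F} → run F
t=15: ready={A,B,C,F} → run F
t=16: ready={A,B,C,F} → run F
t=17: ready={A,B,C,F} → run F
t=18: ready={A,B,C} → run C
t=19: ready={A,B,C} → run C
t=20: ready={A,B,C} → run C
t=21: ready={A,B,C} → run C
t=22: ready={A,B,C} → run C
t=23: ready={A,B} → run B
t=24: ready={A,B} → run B
t=25: ready={A} → run A
t=26: ready={A} → run A
t=27: ready={A} → run A
t=28: (idle)
t=29: (idle)
t=30: (idle)

completion order = E, H, D, F, C, B, A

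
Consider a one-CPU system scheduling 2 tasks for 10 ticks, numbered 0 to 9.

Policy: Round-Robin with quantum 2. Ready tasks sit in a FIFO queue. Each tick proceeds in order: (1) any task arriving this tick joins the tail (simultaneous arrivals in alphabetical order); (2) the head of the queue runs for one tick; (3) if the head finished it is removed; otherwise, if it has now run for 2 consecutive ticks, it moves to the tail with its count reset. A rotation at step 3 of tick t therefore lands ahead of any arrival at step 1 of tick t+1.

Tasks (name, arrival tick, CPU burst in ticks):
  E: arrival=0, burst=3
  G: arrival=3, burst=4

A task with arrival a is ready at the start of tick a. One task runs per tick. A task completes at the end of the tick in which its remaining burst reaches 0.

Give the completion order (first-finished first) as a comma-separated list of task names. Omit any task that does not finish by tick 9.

t=0: queue=[E] q_used=0 → run E
t=1: queue=[E] q_used=1 → run E
t=2: queue=[E] q_used=0 → run E
t=3: queue=[G] q_used=0 → run G
t=4: queue=[G] q_used=1 → run G
t=5: queue=[G] q_used=0 → run G
t=6: queue=[G] q_used=1 → run G
t=7: (idle)
t=8: (idle)
t=9: (idle)

completion order = E, G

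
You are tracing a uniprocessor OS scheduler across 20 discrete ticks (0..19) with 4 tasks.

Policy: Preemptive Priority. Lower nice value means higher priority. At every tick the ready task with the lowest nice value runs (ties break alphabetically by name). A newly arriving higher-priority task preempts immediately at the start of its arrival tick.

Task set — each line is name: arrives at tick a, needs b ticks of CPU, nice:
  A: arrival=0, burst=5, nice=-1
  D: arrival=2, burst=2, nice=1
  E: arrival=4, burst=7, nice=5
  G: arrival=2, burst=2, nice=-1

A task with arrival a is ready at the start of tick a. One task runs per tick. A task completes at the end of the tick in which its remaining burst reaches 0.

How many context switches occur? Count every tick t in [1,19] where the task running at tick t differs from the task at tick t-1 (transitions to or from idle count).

context switches = 4

t=0: ready={A} → run A
t=1: ready={A} → run A
t=2: ready={A,D,G} → run A
t=3: ready={A,D,G} → run A
t=4: ready={A,D,E,G} → run A
t=5: ready={D,E,G} → run G
t=6: ready={D,E,G} → run G
t=7: ready={D,E} → run D
t=8: ready={D,E} → run D
t=9: ready={E} → run E
t=10: ready={E} → run E
t=11: ready={E} → run E
t=12: ready={E} → run E
t=13: ready={E} → run E
t=14: ready={E} → run E
t=15: ready={E} → run E
t=16: (idle)
t=17: (idle)
t=18: (idle)
t=19: (idle)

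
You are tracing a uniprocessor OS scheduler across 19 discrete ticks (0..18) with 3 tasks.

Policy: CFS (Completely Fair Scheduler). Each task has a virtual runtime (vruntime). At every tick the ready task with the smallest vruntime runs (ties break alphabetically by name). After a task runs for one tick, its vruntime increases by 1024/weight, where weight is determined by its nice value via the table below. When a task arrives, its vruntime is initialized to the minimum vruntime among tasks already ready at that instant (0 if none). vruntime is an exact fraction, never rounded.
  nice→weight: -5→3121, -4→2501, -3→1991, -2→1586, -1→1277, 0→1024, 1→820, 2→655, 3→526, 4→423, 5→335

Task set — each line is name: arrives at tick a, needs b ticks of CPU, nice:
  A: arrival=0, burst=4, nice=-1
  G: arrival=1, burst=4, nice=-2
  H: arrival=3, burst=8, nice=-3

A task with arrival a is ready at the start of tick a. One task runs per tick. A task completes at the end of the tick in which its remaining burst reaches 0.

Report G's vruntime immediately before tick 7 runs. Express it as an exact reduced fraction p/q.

t=0: vr[A=0] → run A
t=1: vr[A=1024/1277 G=1024/1277] → run A
t=2: vr[A=2048/1277 G=1024/1277] → run G
t=3: vr[A=2048/1277 G=1465856/1012661 H=1465856/1012661] → run G
t=4: vr[A=2048/1277 G=2119680/1012661 H=1465856/1012661] → run H
t=5: vr[A=2048/1277 G=2119680/1012661 H=3955484160/2016208051] → run A
t=6: vr[A=3072/1277 G=2119680/1012661 H=3955484160/2016208051] → run H
t=7: vr[A=3072/1277 G=2119680/1012661 H=4992449024/2016208051] → run G
t=8: vr[A=3072/1277 G=2773504/1012661 H=4992449024/2016208051] → run A
t=9: vr[G=2773504/1012661 H=4992449024/2016208051] → run H
t=10: vr[G=2773504/1012661 H=6029413888/2016208051] → run G
t=11: vr[H=6029413888/2016208051] → run H
t=12: vr[H=7066378752/2016208051] → run H
t=13: vr[H=8103343616/2016208051] → run H
t=14: vr[H=9140308480/2016208051] → run H
t=15: vr[H=10177273344/2016208051] → run H
t=16: (idle)
t=17: (idle)
t=18: (idle)

vruntime(G, start of tick 7) = 2119680/1012661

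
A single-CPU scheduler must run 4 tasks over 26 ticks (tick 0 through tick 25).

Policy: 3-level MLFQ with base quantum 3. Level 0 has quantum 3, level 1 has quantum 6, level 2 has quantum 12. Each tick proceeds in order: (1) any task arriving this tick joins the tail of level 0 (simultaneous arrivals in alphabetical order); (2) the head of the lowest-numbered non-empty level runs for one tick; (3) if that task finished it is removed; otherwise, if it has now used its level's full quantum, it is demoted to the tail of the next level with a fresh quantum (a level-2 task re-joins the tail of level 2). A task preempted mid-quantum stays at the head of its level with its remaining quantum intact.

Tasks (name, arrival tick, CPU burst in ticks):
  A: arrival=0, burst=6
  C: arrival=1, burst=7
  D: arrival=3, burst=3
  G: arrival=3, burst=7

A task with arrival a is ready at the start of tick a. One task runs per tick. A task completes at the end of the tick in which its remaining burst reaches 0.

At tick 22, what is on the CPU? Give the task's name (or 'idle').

t=0: L0/L1/L2 = A/-/- → run A
t=1: L0/L1/L2 = AC/-/- → run A
t=2: L0/L1/L2 = AC/-/- → run A
t=3: L0/L1/L2 = CDG/A/- → run C
t=4: L0/L1/L2 = CDG/A/- → run C
t=5: L0/L1/L2 = CDG/A/- → run C
t=6: L0/L1/L2 = DG/AC/- → run D
t=7: L0/L1/L2 = DG/AC/- → run D
t=8: L0/L1/L2 = DG/AC/- → run D
t=9: L0/L1/L2 = G/AC/- → run G
t=10: L0/L1/L2 = G/AC/- → run G
t=11: L0/L1/L2 = G/AC/- → run G
t=12: L0/L1/L2 = -/ACG/- → run A
t=13: L0/L1/L2 = -/ACG/- → run A
t=14: L0/L1/L2 = -/ACG/- → run A
t=15: L0/L1/L2 = -/CG/- → run C
t=16: L0/L1/L2 = -/CG/- → run C
t=17: L0/L1/L2 = -/CG/- → run C
t=18: L0/L1/L2 = -/CG/- → run C
t=19: L0/L1/L2 = -/G/- → run G
t=20: L0/L1/L2 = -/G/- → run G
t=21: L0/L1/L2 = -/G/- → run G
t=22: L0/L1/L2 = -/G/- → run G
t=23: (idle)
t=24: (idle)
t=25: (idle)

running at tick 22 = G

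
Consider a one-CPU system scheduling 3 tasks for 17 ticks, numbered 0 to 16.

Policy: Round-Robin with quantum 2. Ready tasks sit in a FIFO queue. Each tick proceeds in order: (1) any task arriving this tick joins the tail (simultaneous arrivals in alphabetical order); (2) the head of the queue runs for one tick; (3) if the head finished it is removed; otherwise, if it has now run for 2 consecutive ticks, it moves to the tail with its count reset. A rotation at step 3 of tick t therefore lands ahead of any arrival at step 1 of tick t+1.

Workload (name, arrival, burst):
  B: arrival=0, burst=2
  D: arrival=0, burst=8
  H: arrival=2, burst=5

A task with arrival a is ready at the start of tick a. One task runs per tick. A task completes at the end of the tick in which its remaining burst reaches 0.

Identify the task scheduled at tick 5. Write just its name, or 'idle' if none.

t=0: queue=[B,D] q_used=0 → run B
t=1: queue=[B,D] q_used=1 → run B
t=2: queue=[D,H] q_used=0 → run D
t=3: queue=[D,H] q_used=1 → run D
t=4: queue=[H,D] q_used=0 → run H
t=5: queue=[H,D] q_used=1 → run H
t=6: queue=[D,H] q_used=0 → run D
t=7: queue=[D,H] q_used=1 → run D
t=8: queue=[H,D] q_used=0 → run H
t=9: queue=[H,D] q_used=1 → run H
t=10: queue=[D,H] q_used=0 → run D
t=11: queue=[D,H] q_used=1 → run D
t=12: queue=[H,D] q_used=0 → run H
t=13: queue=[D] q_used=0 → run D
t=14: queue=[D] q_used=1 → run D
t=15: (idle)
t=16: (idle)

running at tick 5 = H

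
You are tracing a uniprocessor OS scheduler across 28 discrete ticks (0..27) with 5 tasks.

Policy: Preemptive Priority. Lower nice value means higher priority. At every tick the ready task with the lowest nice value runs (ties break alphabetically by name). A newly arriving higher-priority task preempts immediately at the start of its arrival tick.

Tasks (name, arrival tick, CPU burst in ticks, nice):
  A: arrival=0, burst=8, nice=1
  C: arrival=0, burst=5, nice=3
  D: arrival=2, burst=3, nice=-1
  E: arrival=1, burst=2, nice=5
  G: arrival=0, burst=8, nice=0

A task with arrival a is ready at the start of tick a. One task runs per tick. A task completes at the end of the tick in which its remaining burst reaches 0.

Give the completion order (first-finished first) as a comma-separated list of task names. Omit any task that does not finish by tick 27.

completion order = D, G, A, C, E

t=0: ready={A,C,G} → run G
t=1: ready={A,C,E,G} → run G
t=2: ready={A,C,D,E,G} → run D
t=3: ready={A,C,D,E,G} → run D
t=4: ready={A,C,D,E,G} → run D
t=5: ready={A,C,E,G} → run G
t=6: ready={A,C,E,G} → run G
t=7: ready={A,C,E,G} → run G
t=8: ready={A,C,E,G} → run G
t=9: ready={A,C,E,G} → run G
t=10: ready={A,C,E,G} → run G
t=11: ready={A,C,E} → run A
t=12: ready={A,C,E} → run A
t=13: ready={A,C,E} → run A
t=14: ready={A,C,E} → run A
t=15: ready={A,C,E} → run A
t=16: ready={A,C,E} → run A
t=17: ready={A,C,E} → run A
t=18: ready={A,C,E} → run A
t=19: ready={C,E} → run C
t=20: ready={C,E} → run C
t=21: ready={C,E} → run C
t=22: ready={C,E} → run C
t=23: ready={C,E} → run C
t=24: ready={E} → run E
t=25: ready={E} → run E
t=26: (idle)
t=27: (idle)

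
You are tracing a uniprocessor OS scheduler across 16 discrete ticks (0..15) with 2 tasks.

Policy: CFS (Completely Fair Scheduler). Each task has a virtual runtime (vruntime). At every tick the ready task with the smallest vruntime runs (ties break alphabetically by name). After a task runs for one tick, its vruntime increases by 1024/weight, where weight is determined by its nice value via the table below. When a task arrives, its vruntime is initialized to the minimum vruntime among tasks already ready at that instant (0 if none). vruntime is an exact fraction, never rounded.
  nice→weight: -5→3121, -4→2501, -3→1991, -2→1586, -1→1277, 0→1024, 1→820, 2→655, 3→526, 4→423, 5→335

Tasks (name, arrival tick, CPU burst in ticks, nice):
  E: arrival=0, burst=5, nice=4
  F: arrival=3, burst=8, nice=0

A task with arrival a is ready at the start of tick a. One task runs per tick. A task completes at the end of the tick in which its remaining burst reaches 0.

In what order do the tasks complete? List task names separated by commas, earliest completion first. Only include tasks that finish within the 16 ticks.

completion order = E, F

t=0: vr[E=0] → run E
t=1: vr[E=1024/423] → run E
t=2: vr[E=2048/423] → run E
t=3: vr[E=1024/141 F=1024/141] → run E
t=4: vr[E=4096/423 F=1024/141] → run F
t=5: vr[E=4096/423 F=1165/141] → run F
t=6: vr[E=4096/423 F=1306/141] → run F
t=7: vr[E=4096/423 F=1447/141] → run E
t=8: vr[F=1447/141] → run F
t=9: vr[F=1588/141] → run F
t=10: vr[F=1729/141] → run F
t=11: vr[F=1870/141] → run F
t=12: vr[F=2011/141] → run F
t=13: (idle)
t=14: (idle)
t=15: (idle)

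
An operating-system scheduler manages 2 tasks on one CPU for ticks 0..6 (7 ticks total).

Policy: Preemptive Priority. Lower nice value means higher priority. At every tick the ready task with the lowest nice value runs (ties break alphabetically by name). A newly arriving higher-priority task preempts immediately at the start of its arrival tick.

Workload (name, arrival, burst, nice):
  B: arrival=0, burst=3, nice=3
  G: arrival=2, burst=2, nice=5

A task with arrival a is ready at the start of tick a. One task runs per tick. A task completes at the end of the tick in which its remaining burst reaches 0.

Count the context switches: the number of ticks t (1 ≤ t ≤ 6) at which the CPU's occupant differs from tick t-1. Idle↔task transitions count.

t=0: ready={B} → run B
t=1: ready={B} → run B
t=2: ready={B,G} → run B
t=3: ready={G} → run G
t=4: ready={G} → run G
t=5: (idle)
t=6: (idle)

context switches = 2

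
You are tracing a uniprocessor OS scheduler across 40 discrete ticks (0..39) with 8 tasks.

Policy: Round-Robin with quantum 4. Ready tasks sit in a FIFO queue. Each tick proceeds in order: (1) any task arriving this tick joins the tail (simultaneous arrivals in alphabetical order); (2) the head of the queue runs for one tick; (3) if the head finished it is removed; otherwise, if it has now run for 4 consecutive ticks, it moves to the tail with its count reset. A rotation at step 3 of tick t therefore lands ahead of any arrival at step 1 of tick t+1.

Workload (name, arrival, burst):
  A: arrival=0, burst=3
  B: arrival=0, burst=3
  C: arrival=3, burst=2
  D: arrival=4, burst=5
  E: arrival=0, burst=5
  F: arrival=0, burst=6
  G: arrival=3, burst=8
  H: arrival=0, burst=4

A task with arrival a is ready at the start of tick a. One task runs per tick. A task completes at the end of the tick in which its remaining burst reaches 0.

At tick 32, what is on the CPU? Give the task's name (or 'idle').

running at tick 32 = G

t=0: queue=[A,B,E,F,H] q_used=0 → run A
t=1: queue=[A,B,E,F,H] q_used=1 → run A
t=2: queue=[A,B,E,F,H] q_used=2 → run A
t=3: queue=[B,E,F,H,C,G] q_used=0 → run B
t=4: queue=[B,E,F,H,C,G,D] q_used=1 → run B
t=5: queue=[B,E,F,H,C,G,D] q_used=2 → run B
t=6: queue=[E,F,H,C,G,D] q_used=0 → run E
t=7: queue=[E,F,H,C,G,D] q_used=1 → run E
t=8: queue=[E,F,H,C,G,D] q_used=2 → run E
t=9: queue=[E,F,H,C,G,D] q_used=3 → run E
t=10: queue=[F,H,C,G,D,E] q_used=0 → run F
t=11: queue=[F,H,C,G,D,E] q_used=1 → run F
t=12: queue=[F,H,C,G,D,E] q_used=2 → run F
t=13: queue=[F,H,C,G,D,E] q_used=3 → run F
t=14: queue=[H,C,G,D,E,F] q_used=0 → run H
t=15: queue=[H,C,G,D,E,F] q_used=1 → run H
t=16: queue=[H,C,G,D,E,F] q_used=2 → run H
t=17: queue=[H,C,G,D,E,F] q_used=3 → run H
t=18: queue=[C,G,D,E,F] q_used=0 → run C
t=19: queue=[C,G,D,E,F] q_used=1 → run C
t=20: queue=[G,D,E,F] q_used=0 → run G
t=21: queue=[G,D,E,F] q_used=1 → run G
t=22: queue=[G,D,E,F] q_used=2 → run G
t=23: queue=[G,D,E,F] q_used=3 → run G
t=24: queue=[D,E,F,G] q_used=0 → run D
t=25: queue=[D,E,F,G] q_used=1 → run D
t=26: queue=[D,E,F,G] q_used=2 → run D
t=27: queue=[D,E,F,G] q_used=3 → run D
t=28: queue=[E,F,G,D] q_used=0 → run E
t=29: queue=[F,G,D] q_used=0 → run F
t=30: queue=[F,G,D] q_used=1 → run F
t=31: queue=[G,D] q_used=0 → run G
t=32: queue=[G,D] q_used=1 → run G
t=33: queue=[G,D] q_used=2 → run G
t=34: queue=[G,D] q_used=3 → run G
t=35: queue=[D] q_used=0 → run D
t=36: (idle)
t=37: (idle)
t=38: (idle)
t=39: (idle)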